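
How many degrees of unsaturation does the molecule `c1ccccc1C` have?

4

Molecular formula from the SMILES: C7H8.
DoU = (2C + 2 + N − H − X)/2 = (2·7 + 2 + 0 − 8 − 0)/2 = 8/2 = 4.
(Structurally: 1 ring(s) + 3 π bond(s) = 4.)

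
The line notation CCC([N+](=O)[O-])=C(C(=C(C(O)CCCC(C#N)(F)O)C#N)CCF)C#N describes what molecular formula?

C16H18F2N4O4

Heavy atoms from the SMILES: 16 C, 2 F, 4 N, 4 O.
Implicit hydrogens by atom environment:
  8 × C: no H
  6 × C: 2 H each → 12
  3 × N: no H
  2 × F: no H
  2 × O: 1 H each → 2
  1 × C: 3 H
  1 × C: 1 H
  1 × N (charge +1): no H
  1 × O: no H
  1 × O (charge -1): no H
  Total hydrogens = 18.
Molecular formula: C16H18F2N4O4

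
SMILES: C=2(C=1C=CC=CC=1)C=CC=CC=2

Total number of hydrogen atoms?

Hydrogens are implicit in SMILES; fill each atom to its normal valence:
  10 × C (aromatic): 1 H each → 10
  2 × C (aromatic): no H
  Total hydrogens = 10.

10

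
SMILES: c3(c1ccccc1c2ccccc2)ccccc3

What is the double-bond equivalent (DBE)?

12

Molecular formula from the SMILES: C18H14.
DoU = (2C + 2 + N − H − X)/2 = (2·18 + 2 + 0 − 14 − 0)/2 = 24/2 = 12.
(Structurally: 3 ring(s) + 9 π bond(s) = 12.)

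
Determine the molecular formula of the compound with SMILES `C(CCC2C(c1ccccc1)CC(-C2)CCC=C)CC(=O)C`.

C21H30O

Heavy atoms from the SMILES: 21 C, 1 O.
Implicit hydrogens by atom environment:
  9 × C: 2 H each → 18
  5 × C (aromatic): 1 H each → 5
  4 × C: 1 H each → 4
  1 × C: 3 H
  1 × C (aromatic): no H
  1 × C: no H
  1 × O: no H
  Total hydrogens = 30.
Molecular formula: C21H30O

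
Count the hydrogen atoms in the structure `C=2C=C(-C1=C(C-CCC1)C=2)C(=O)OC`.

14

Hydrogens are implicit in SMILES; fill each atom to its normal valence:
  4 × C: 2 H each → 8
  3 × C (aromatic): 1 H each → 3
  3 × C (aromatic): no H
  2 × O: no H
  1 × C: 3 H
  1 × C: no H
  Total hydrogens = 14.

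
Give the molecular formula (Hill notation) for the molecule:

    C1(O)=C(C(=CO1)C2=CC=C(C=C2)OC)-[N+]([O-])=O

C11H9NO5

Heavy atoms from the SMILES: 11 C, 1 N, 5 O.
Implicit hydrogens by atom environment:
  5 × C (aromatic): 1 H each → 5
  5 × C (aromatic): no H
  2 × O: no H
  1 × C: 3 H
  1 × N (charge +1): no H
  1 × O: 1 H
  1 × O (aromatic): no H
  1 × O (charge -1): no H
  Total hydrogens = 9.
Molecular formula: C11H9NO5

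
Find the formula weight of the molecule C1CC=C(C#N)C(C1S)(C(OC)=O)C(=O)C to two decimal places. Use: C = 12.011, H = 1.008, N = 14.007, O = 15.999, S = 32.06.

Molecular formula: C11H13NO3S.
M = 11×12.011 + 13×1.008 + 1×14.007 + 3×15.999 + 1×32.06 = 239.29 g/mol.

239.29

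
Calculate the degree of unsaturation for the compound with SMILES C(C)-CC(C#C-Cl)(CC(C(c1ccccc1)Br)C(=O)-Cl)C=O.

8

Molecular formula from the SMILES: C17H17BrCl2O2.
DoU = (2C + 2 + N − H − X)/2 = (2·17 + 2 + 0 − 17 − 3)/2 = 16/2 = 8.
(Structurally: 1 ring(s) + 7 π bond(s) = 8.)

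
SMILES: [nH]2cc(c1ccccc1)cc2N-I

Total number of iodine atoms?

1

The symbol for iodine appears 1 time in the SMILES.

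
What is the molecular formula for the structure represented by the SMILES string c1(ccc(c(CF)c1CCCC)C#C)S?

Heavy atoms from the SMILES: 13 C, 1 F, 1 S.
Implicit hydrogens by atom environment:
  4 × C: 2 H each → 8
  4 × C (aromatic): no H
  2 × C (aromatic): 1 H each → 2
  1 × C: 3 H
  1 × C: 1 H
  1 × C: no H
  1 × F: no H
  1 × S: 1 H
  Total hydrogens = 15.
Molecular formula: C13H15FS

C13H15FS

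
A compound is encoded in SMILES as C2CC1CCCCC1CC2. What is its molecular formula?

C10H18

Heavy atoms from the SMILES: 10 C.
Implicit hydrogens by atom environment:
  8 × C: 2 H each → 16
  2 × C: 1 H each → 2
  Total hydrogens = 18.
Molecular formula: C10H18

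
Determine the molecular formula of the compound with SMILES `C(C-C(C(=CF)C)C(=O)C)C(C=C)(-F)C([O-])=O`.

C12H15F2O3-

Heavy atoms from the SMILES: 12 C, 2 F, 3 O.
Implicit hydrogens by atom environment:
  4 × C: no H
  3 × C: 2 H each → 6
  3 × C: 1 H each → 3
  2 × C: 3 H each → 6
  2 × F: no H
  2 × O: no H
  1 × O (charge -1): no H
  Total hydrogens = 15.
Net charge -1.
Molecular formula: C12H15F2O3-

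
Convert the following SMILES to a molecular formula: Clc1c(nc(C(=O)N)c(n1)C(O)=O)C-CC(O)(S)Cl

C9H9Cl2N3O4S

Heavy atoms from the SMILES: 9 C, 2 Cl, 3 N, 4 O, 1 S.
Implicit hydrogens by atom environment:
  4 × C (aromatic): no H
  3 × C: no H
  2 × C: 2 H each → 4
  2 × Cl: no H
  2 × N (aromatic): no H
  2 × O: 1 H each → 2
  2 × O: no H
  1 × N: 2 H
  1 × S: 1 H
  Total hydrogens = 9.
Molecular formula: C9H9Cl2N3O4S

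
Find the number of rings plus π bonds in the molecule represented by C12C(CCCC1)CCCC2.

2

Molecular formula from the SMILES: C10H18.
DoU = (2C + 2 + N − H − X)/2 = (2·10 + 2 + 0 − 18 − 0)/2 = 4/2 = 2.
(Structurally: 2 ring(s) + 0 π bond(s) = 2.)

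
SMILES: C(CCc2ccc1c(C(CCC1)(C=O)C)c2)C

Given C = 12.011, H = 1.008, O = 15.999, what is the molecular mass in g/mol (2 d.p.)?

Molecular formula: C16H22O.
M = 16×12.011 + 22×1.008 + 1×15.999 = 230.35 g/mol.

230.35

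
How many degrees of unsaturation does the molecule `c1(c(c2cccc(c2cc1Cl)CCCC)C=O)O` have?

8

Molecular formula from the SMILES: C15H15ClO2.
DoU = (2C + 2 + N − H − X)/2 = (2·15 + 2 + 0 − 15 − 1)/2 = 16/2 = 8.
(Structurally: 2 ring(s) + 6 π bond(s) = 8.)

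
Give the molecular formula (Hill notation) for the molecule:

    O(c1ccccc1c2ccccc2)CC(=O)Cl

C14H11ClO2

Heavy atoms from the SMILES: 14 C, 1 Cl, 2 O.
Implicit hydrogens by atom environment:
  9 × C (aromatic): 1 H each → 9
  3 × C (aromatic): no H
  2 × O: no H
  1 × C: 2 H
  1 × C: no H
  1 × Cl: no H
  Total hydrogens = 11.
Molecular formula: C14H11ClO2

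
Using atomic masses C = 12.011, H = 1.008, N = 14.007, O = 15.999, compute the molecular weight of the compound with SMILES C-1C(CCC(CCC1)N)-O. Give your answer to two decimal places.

Molecular formula: C8H17NO.
M = 8×12.011 + 17×1.008 + 1×14.007 + 1×15.999 = 143.23 g/mol.

143.23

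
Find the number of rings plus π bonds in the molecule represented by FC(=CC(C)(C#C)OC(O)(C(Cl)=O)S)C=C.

Molecular formula from the SMILES: C10H10ClFO3S.
DoU = (2C + 2 + N − H − X)/2 = (2·10 + 2 + 0 − 10 − 2)/2 = 10/2 = 5.
(Structurally: 0 ring(s) + 5 π bond(s) = 5.)

5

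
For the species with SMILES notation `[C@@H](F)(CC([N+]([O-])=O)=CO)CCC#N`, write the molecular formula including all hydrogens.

Heavy atoms from the SMILES: 7 C, 1 F, 2 N, 3 O.
Implicit hydrogens by atom environment:
  3 × C: 2 H each → 6
  2 × C: 1 H each → 2
  2 × C: no H
  1 × F: no H
  1 × N (charge +1): no H
  1 × N: no H
  1 × O: 1 H
  1 × O: no H
  1 × O (charge -1): no H
  Total hydrogens = 9.
Molecular formula: C7H9FN2O3

C7H9FN2O3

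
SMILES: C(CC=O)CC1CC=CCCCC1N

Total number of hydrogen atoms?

21

Hydrogens are implicit in SMILES; fill each atom to its normal valence:
  7 × C: 2 H each → 14
  5 × C: 1 H each → 5
  1 × N: 2 H
  1 × O: no H
  Total hydrogens = 21.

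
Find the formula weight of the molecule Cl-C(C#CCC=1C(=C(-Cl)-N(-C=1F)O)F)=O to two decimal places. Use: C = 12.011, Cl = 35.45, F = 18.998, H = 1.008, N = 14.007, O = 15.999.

254.01

Molecular formula: C8H3Cl2F2NO2.
M = 8×12.011 + 2×35.45 + 2×18.998 + 3×1.008 + 1×14.007 + 2×15.999 = 254.01 g/mol.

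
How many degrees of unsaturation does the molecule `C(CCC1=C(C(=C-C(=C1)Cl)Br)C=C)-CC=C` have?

Molecular formula from the SMILES: C14H16BrCl.
DoU = (2C + 2 + N − H − X)/2 = (2·14 + 2 + 0 − 16 − 2)/2 = 12/2 = 6.
(Structurally: 1 ring(s) + 5 π bond(s) = 6.)

6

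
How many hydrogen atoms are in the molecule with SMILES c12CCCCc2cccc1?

Hydrogens are implicit in SMILES; fill each atom to its normal valence:
  4 × C: 2 H each → 8
  4 × C (aromatic): 1 H each → 4
  2 × C (aromatic): no H
  Total hydrogens = 12.

12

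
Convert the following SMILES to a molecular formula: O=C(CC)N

Heavy atoms from the SMILES: 3 C, 1 N, 1 O.
Implicit hydrogens by atom environment:
  1 × C: 3 H
  1 × C: 2 H
  1 × C: no H
  1 × N: 2 H
  1 × O: no H
  Total hydrogens = 7.
Molecular formula: C3H7NO

C3H7NO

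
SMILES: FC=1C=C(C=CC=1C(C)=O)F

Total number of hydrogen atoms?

6

Hydrogens are implicit in SMILES; fill each atom to its normal valence:
  3 × C (aromatic): 1 H each → 3
  3 × C (aromatic): no H
  2 × F: no H
  1 × C: 3 H
  1 × C: no H
  1 × O: no H
  Total hydrogens = 6.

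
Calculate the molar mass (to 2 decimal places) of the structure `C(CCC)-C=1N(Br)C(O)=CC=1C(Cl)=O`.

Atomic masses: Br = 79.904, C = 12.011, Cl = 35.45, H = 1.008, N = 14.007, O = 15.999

Molecular formula: C9H11BrClNO2.
M = 1×79.904 + 9×12.011 + 1×35.45 + 11×1.008 + 1×14.007 + 2×15.999 = 280.55 g/mol.

280.55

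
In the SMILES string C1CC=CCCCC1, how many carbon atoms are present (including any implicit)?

The symbol for carbon appears 8 times in the SMILES.

8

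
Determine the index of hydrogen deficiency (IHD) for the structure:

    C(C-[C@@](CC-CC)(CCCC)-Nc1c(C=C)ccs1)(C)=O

5

Molecular formula from the SMILES: C18H29NOS.
DoU = (2C + 2 + N − H − X)/2 = (2·18 + 2 + 1 − 29 − 0)/2 = 10/2 = 5.
(Structurally: 1 ring(s) + 4 π bond(s) = 5.)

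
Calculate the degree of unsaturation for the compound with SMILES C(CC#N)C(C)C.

Molecular formula from the SMILES: C6H11N.
DoU = (2C + 2 + N − H − X)/2 = (2·6 + 2 + 1 − 11 − 0)/2 = 4/2 = 2.
(Structurally: 0 ring(s) + 2 π bond(s) = 2.)

2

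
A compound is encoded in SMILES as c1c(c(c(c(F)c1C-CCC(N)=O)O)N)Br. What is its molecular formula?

Heavy atoms from the SMILES: 1 Br, 10 C, 1 F, 2 N, 2 O.
Implicit hydrogens by atom environment:
  5 × C (aromatic): no H
  3 × C: 2 H each → 6
  2 × N: 2 H each → 4
  1 × Br: no H
  1 × C (aromatic): 1 H
  1 × C: no H
  1 × F: no H
  1 × O: 1 H
  1 × O: no H
  Total hydrogens = 12.
Molecular formula: C10H12BrFN2O2

C10H12BrFN2O2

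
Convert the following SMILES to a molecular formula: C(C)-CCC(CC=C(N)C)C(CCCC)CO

Heavy atoms from the SMILES: 15 C, 1 N, 1 O.
Implicit hydrogens by atom environment:
  8 × C: 2 H each → 16
  3 × C: 3 H each → 9
  3 × C: 1 H each → 3
  1 × C: no H
  1 × N: 2 H
  1 × O: 1 H
  Total hydrogens = 31.
Molecular formula: C15H31NO

C15H31NO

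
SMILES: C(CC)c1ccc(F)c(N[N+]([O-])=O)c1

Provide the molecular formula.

Heavy atoms from the SMILES: 9 C, 1 F, 2 N, 2 O.
Implicit hydrogens by atom environment:
  3 × C (aromatic): 1 H each → 3
  3 × C (aromatic): no H
  2 × C: 2 H each → 4
  1 × C: 3 H
  1 × F: no H
  1 × N: 1 H
  1 × N (charge +1): no H
  1 × O: no H
  1 × O (charge -1): no H
  Total hydrogens = 11.
Molecular formula: C9H11FN2O2

C9H11FN2O2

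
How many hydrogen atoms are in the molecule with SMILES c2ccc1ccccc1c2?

8

Hydrogens are implicit in SMILES; fill each atom to its normal valence:
  8 × C (aromatic): 1 H each → 8
  2 × C (aromatic): no H
  Total hydrogens = 8.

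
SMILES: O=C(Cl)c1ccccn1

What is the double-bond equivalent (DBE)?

Molecular formula from the SMILES: C6H4ClNO.
DoU = (2C + 2 + N − H − X)/2 = (2·6 + 2 + 1 − 4 − 1)/2 = 10/2 = 5.
(Structurally: 1 ring(s) + 4 π bond(s) = 5.)

5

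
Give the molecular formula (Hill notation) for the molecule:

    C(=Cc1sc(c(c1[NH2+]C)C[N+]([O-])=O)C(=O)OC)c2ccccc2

Heavy atoms from the SMILES: 16 C, 2 N, 4 O, 1 S.
Implicit hydrogens by atom environment:
  5 × C (aromatic): 1 H each → 5
  5 × C (aromatic): no H
  3 × O: no H
  2 × C: 3 H each → 6
  2 × C: 1 H each → 2
  1 × C: 2 H
  1 × C: no H
  1 × N (charge +1): 2 H
  1 × N (charge +1): no H
  1 × O (charge -1): no H
  1 × S (aromatic): no H
  Total hydrogens = 17.
Net charge +1.
Molecular formula: C16H17N2O4S+

C16H17N2O4S+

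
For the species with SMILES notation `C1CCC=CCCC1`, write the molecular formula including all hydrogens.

C8H14

Heavy atoms from the SMILES: 8 C.
Implicit hydrogens by atom environment:
  6 × C: 2 H each → 12
  2 × C: 1 H each → 2
  Total hydrogens = 14.
Molecular formula: C8H14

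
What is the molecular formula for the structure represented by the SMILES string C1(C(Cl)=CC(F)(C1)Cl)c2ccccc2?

C11H9Cl2F

Heavy atoms from the SMILES: 11 C, 2 Cl, 1 F.
Implicit hydrogens by atom environment:
  5 × C (aromatic): 1 H each → 5
  2 × C: 1 H each → 2
  2 × C: no H
  2 × Cl: no H
  1 × C: 2 H
  1 × C (aromatic): no H
  1 × F: no H
  Total hydrogens = 9.
Molecular formula: C11H9Cl2F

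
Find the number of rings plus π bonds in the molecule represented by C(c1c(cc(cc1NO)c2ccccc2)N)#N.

10

Molecular formula from the SMILES: C13H11N3O.
DoU = (2C + 2 + N − H − X)/2 = (2·13 + 2 + 3 − 11 − 0)/2 = 20/2 = 10.
(Structurally: 2 ring(s) + 8 π bond(s) = 10.)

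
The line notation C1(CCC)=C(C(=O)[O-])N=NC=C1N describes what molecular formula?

C8H10N3O2-

Heavy atoms from the SMILES: 8 C, 3 N, 2 O.
Implicit hydrogens by atom environment:
  3 × C (aromatic): no H
  2 × C: 2 H each → 4
  2 × N (aromatic): no H
  1 × C: 3 H
  1 × C (aromatic): 1 H
  1 × C: no H
  1 × N: 2 H
  1 × O: no H
  1 × O (charge -1): no H
  Total hydrogens = 10.
Net charge -1.
Molecular formula: C8H10N3O2-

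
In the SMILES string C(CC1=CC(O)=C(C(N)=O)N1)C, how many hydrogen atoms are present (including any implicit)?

12

Hydrogens are implicit in SMILES; fill each atom to its normal valence:
  3 × C (aromatic): no H
  2 × C: 2 H each → 4
  1 × C: 3 H
  1 × C (aromatic): 1 H
  1 × C: no H
  1 × N: 2 H
  1 × N (aromatic): 1 H
  1 × O: 1 H
  1 × O: no H
  Total hydrogens = 12.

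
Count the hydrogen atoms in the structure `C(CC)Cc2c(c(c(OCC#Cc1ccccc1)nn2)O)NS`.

19

Hydrogens are implicit in SMILES; fill each atom to its normal valence:
  5 × C (aromatic): 1 H each → 5
  5 × C (aromatic): no H
  4 × C: 2 H each → 8
  2 × C: no H
  2 × N (aromatic): no H
  1 × C: 3 H
  1 × N: 1 H
  1 × O: 1 H
  1 × O: no H
  1 × S: 1 H
  Total hydrogens = 19.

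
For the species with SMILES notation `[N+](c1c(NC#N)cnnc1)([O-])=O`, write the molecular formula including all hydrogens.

Heavy atoms from the SMILES: 5 C, 5 N, 2 O.
Implicit hydrogens by atom environment:
  2 × C (aromatic): 1 H each → 2
  2 × C (aromatic): no H
  2 × N (aromatic): no H
  1 × C: no H
  1 × N: 1 H
  1 × N (charge +1): no H
  1 × N: no H
  1 × O: no H
  1 × O (charge -1): no H
  Total hydrogens = 3.
Molecular formula: C5H3N5O2

C5H3N5O2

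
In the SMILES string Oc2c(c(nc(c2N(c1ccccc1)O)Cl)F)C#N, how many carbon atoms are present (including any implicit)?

12

The symbol for carbon appears 12 times in the SMILES. Lowercase c denotes aromatic carbon and counts toward C.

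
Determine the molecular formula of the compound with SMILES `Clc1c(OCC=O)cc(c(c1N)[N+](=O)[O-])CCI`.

Heavy atoms from the SMILES: 10 C, 1 Cl, 1 I, 2 N, 4 O.
Implicit hydrogens by atom environment:
  5 × C (aromatic): no H
  3 × C: 2 H each → 6
  3 × O: no H
  1 × C (aromatic): 1 H
  1 × C: 1 H
  1 × Cl: no H
  1 × I: no H
  1 × N: 2 H
  1 × N (charge +1): no H
  1 × O (charge -1): no H
  Total hydrogens = 10.
Molecular formula: C10H10ClIN2O4

C10H10ClIN2O4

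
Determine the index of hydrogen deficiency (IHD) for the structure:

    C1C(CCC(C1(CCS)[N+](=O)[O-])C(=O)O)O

3

Molecular formula from the SMILES: C9H15NO5S.
DoU = (2C + 2 + N − H − X)/2 = (2·9 + 2 + 1 − 15 − 0)/2 = 6/2 = 3.
(Structurally: 1 ring(s) + 2 π bond(s) = 3.)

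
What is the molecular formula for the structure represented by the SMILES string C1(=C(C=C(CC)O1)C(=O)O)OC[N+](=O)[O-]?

Heavy atoms from the SMILES: 8 C, 1 N, 6 O.
Implicit hydrogens by atom environment:
  3 × C (aromatic): no H
  3 × O: no H
  2 × C: 2 H each → 4
  1 × C: 3 H
  1 × C (aromatic): 1 H
  1 × C: no H
  1 × N (charge +1): no H
  1 × O: 1 H
  1 × O (aromatic): no H
  1 × O (charge -1): no H
  Total hydrogens = 9.
Molecular formula: C8H9NO6

C8H9NO6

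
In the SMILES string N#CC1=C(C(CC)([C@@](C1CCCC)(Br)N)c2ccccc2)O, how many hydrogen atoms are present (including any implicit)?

23

Hydrogens are implicit in SMILES; fill each atom to its normal valence:
  5 × C (aromatic): 1 H each → 5
  5 × C: no H
  4 × C: 2 H each → 8
  2 × C: 3 H each → 6
  1 × Br: no H
  1 × C: 1 H
  1 × C (aromatic): no H
  1 × N: 2 H
  1 × N: no H
  1 × O: 1 H
  Total hydrogens = 23.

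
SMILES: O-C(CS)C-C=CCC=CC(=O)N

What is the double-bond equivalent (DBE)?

3

Molecular formula from the SMILES: C9H15NO2S.
DoU = (2C + 2 + N − H − X)/2 = (2·9 + 2 + 1 − 15 − 0)/2 = 6/2 = 3.
(Structurally: 0 ring(s) + 3 π bond(s) = 3.)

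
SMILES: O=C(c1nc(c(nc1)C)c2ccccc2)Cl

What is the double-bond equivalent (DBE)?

9

Molecular formula from the SMILES: C12H9ClN2O.
DoU = (2C + 2 + N − H − X)/2 = (2·12 + 2 + 2 − 9 − 1)/2 = 18/2 = 9.
(Structurally: 2 ring(s) + 7 π bond(s) = 9.)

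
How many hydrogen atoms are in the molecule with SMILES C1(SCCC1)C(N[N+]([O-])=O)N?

Hydrogens are implicit in SMILES; fill each atom to its normal valence:
  3 × C: 2 H each → 6
  2 × C: 1 H each → 2
  1 × N: 2 H
  1 × N: 1 H
  1 × N (charge +1): no H
  1 × O: no H
  1 × O (charge -1): no H
  1 × S: no H
  Total hydrogens = 11.

11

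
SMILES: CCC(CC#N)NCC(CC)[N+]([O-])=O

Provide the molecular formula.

C9H17N3O2

Heavy atoms from the SMILES: 9 C, 3 N, 2 O.
Implicit hydrogens by atom environment:
  4 × C: 2 H each → 8
  2 × C: 3 H each → 6
  2 × C: 1 H each → 2
  1 × C: no H
  1 × N: 1 H
  1 × N (charge +1): no H
  1 × N: no H
  1 × O: no H
  1 × O (charge -1): no H
  Total hydrogens = 17.
Molecular formula: C9H17N3O2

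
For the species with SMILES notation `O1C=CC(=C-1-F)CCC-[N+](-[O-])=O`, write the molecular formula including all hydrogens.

Heavy atoms from the SMILES: 7 C, 1 F, 1 N, 3 O.
Implicit hydrogens by atom environment:
  3 × C: 2 H each → 6
  2 × C (aromatic): 1 H each → 2
  2 × C (aromatic): no H
  1 × F: no H
  1 × N (charge +1): no H
  1 × O (aromatic): no H
  1 × O: no H
  1 × O (charge -1): no H
  Total hydrogens = 8.
Molecular formula: C7H8FNO3

C7H8FNO3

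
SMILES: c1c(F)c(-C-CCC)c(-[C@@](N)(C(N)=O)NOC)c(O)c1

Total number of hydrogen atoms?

20

Hydrogens are implicit in SMILES; fill each atom to its normal valence:
  4 × C (aromatic): no H
  3 × C: 2 H each → 6
  2 × C: 3 H each → 6
  2 × C (aromatic): 1 H each → 2
  2 × C: no H
  2 × N: 2 H each → 4
  2 × O: no H
  1 × F: no H
  1 × N: 1 H
  1 × O: 1 H
  Total hydrogens = 20.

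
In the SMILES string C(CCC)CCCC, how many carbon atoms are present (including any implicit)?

8

The symbol for carbon appears 8 times in the SMILES.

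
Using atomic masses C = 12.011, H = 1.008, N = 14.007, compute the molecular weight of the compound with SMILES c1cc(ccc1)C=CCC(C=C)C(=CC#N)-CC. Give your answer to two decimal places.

Molecular formula: C17H19N.
M = 17×12.011 + 19×1.008 + 1×14.007 = 237.35 g/mol.

237.35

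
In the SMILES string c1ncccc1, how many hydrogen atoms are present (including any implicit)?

5

Hydrogens are implicit in SMILES; fill each atom to its normal valence:
  5 × C (aromatic): 1 H each → 5
  1 × N (aromatic): no H
  Total hydrogens = 5.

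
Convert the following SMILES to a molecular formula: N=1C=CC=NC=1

Heavy atoms from the SMILES: 4 C, 2 N.
Implicit hydrogens by atom environment:
  4 × C (aromatic): 1 H each → 4
  2 × N (aromatic): no H
  Total hydrogens = 4.
Molecular formula: C4H4N2

C4H4N2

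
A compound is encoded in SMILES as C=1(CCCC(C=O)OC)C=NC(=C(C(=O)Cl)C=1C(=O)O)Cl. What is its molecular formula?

Heavy atoms from the SMILES: 13 C, 2 Cl, 1 N, 5 O.
Implicit hydrogens by atom environment:
  4 × C (aromatic): no H
  4 × O: no H
  3 × C: 2 H each → 6
  2 × C: 1 H each → 2
  2 × C: no H
  2 × Cl: no H
  1 × C: 3 H
  1 × C (aromatic): 1 H
  1 × N (aromatic): no H
  1 × O: 1 H
  Total hydrogens = 13.
Molecular formula: C13H13Cl2NO5

C13H13Cl2NO5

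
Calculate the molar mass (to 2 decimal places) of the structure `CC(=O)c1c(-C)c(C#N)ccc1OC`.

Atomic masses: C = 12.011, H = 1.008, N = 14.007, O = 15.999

Molecular formula: C11H11NO2.
M = 11×12.011 + 11×1.008 + 1×14.007 + 2×15.999 = 189.21 g/mol.

189.21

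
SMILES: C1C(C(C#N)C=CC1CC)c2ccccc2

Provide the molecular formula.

Heavy atoms from the SMILES: 15 C, 1 N.
Implicit hydrogens by atom environment:
  5 × C: 1 H each → 5
  5 × C (aromatic): 1 H each → 5
  2 × C: 2 H each → 4
  1 × C: 3 H
  1 × C: no H
  1 × C (aromatic): no H
  1 × N: no H
  Total hydrogens = 17.
Molecular formula: C15H17N

C15H17N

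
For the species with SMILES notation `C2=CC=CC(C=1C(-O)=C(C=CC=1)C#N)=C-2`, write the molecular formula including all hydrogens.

C13H9NO

Heavy atoms from the SMILES: 13 C, 1 N, 1 O.
Implicit hydrogens by atom environment:
  8 × C (aromatic): 1 H each → 8
  4 × C (aromatic): no H
  1 × C: no H
  1 × N: no H
  1 × O: 1 H
  Total hydrogens = 9.
Molecular formula: C13H9NO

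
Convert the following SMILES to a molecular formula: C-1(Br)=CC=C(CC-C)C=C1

Heavy atoms from the SMILES: 1 Br, 9 C.
Implicit hydrogens by atom environment:
  4 × C (aromatic): 1 H each → 4
  2 × C: 2 H each → 4
  2 × C (aromatic): no H
  1 × Br: no H
  1 × C: 3 H
  Total hydrogens = 11.
Molecular formula: C9H11Br

C9H11Br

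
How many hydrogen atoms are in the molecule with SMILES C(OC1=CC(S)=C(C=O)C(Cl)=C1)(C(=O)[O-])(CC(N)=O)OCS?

Hydrogens are implicit in SMILES; fill each atom to its normal valence:
  5 × O: no H
  4 × C (aromatic): no H
  3 × C: no H
  2 × C: 2 H each → 4
  2 × C (aromatic): 1 H each → 2
  2 × S: 1 H each → 2
  1 × C: 1 H
  1 × Cl: no H
  1 × N: 2 H
  1 × O (charge -1): no H
  Total hydrogens = 11.

11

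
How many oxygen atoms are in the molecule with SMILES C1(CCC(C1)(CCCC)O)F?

The symbol for oxygen appears 1 time in the SMILES.

1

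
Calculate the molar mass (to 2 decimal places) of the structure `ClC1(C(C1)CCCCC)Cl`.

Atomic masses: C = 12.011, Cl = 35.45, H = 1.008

181.10

Molecular formula: C8H14Cl2.
M = 8×12.011 + 2×35.45 + 14×1.008 = 181.10 g/mol.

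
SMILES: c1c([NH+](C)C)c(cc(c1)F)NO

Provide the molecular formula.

C8H12FN2O+

Heavy atoms from the SMILES: 8 C, 1 F, 2 N, 1 O.
Implicit hydrogens by atom environment:
  3 × C (aromatic): 1 H each → 3
  3 × C (aromatic): no H
  2 × C: 3 H each → 6
  1 × F: no H
  1 × N: 1 H
  1 × N (charge +1): 1 H
  1 × O: 1 H
  Total hydrogens = 12.
Net charge +1.
Molecular formula: C8H12FN2O+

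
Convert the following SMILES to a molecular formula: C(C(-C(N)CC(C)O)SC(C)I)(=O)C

C9H18INO2S

Heavy atoms from the SMILES: 9 C, 1 I, 1 N, 2 O, 1 S.
Implicit hydrogens by atom environment:
  4 × C: 1 H each → 4
  3 × C: 3 H each → 9
  1 × C: 2 H
  1 × C: no H
  1 × I: no H
  1 × N: 2 H
  1 × O: 1 H
  1 × O: no H
  1 × S: no H
  Total hydrogens = 18.
Molecular formula: C9H18INO2S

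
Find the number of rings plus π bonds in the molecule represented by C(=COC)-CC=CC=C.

Molecular formula from the SMILES: C8H12O.
DoU = (2C + 2 + N − H − X)/2 = (2·8 + 2 + 0 − 12 − 0)/2 = 6/2 = 3.
(Structurally: 0 ring(s) + 3 π bond(s) = 3.)

3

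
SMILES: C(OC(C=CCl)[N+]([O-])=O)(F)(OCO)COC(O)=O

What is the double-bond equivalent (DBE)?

Molecular formula from the SMILES: C7H9ClFNO8.
DoU = (2C + 2 + N − H − X)/2 = (2·7 + 2 + 1 − 9 − 2)/2 = 6/2 = 3.
(Structurally: 0 ring(s) + 3 π bond(s) = 3.)

3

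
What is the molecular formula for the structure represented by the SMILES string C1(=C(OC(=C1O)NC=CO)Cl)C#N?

Heavy atoms from the SMILES: 7 C, 1 Cl, 2 N, 3 O.
Implicit hydrogens by atom environment:
  4 × C (aromatic): no H
  2 × C: 1 H each → 2
  2 × O: 1 H each → 2
  1 × C: no H
  1 × Cl: no H
  1 × N: 1 H
  1 × N: no H
  1 × O (aromatic): no H
  Total hydrogens = 5.
Molecular formula: C7H5ClN2O3

C7H5ClN2O3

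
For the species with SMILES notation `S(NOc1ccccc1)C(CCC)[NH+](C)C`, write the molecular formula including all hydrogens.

Heavy atoms from the SMILES: 12 C, 2 N, 1 O, 1 S.
Implicit hydrogens by atom environment:
  5 × C (aromatic): 1 H each → 5
  3 × C: 3 H each → 9
  2 × C: 2 H each → 4
  1 × C: 1 H
  1 × C (aromatic): no H
  1 × N: 1 H
  1 × N (charge +1): 1 H
  1 × O: no H
  1 × S: no H
  Total hydrogens = 21.
Net charge +1.
Molecular formula: C12H21N2OS+

C12H21N2OS+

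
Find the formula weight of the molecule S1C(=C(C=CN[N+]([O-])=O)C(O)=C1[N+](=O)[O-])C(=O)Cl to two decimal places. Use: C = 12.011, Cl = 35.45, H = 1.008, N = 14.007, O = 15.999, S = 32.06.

293.63

Molecular formula: C7H4ClN3O6S.
M = 7×12.011 + 1×35.45 + 4×1.008 + 3×14.007 + 6×15.999 + 1×32.06 = 293.63 g/mol.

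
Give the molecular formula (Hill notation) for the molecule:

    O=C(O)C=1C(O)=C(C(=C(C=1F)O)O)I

C7H4FIO5

Heavy atoms from the SMILES: 7 C, 1 F, 1 I, 5 O.
Implicit hydrogens by atom environment:
  6 × C (aromatic): no H
  4 × O: 1 H each → 4
  1 × C: no H
  1 × F: no H
  1 × I: no H
  1 × O: no H
  Total hydrogens = 4.
Molecular formula: C7H4FIO5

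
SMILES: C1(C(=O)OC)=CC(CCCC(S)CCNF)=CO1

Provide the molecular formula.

Heavy atoms from the SMILES: 12 C, 1 F, 1 N, 3 O, 1 S.
Implicit hydrogens by atom environment:
  5 × C: 2 H each → 10
  2 × C (aromatic): 1 H each → 2
  2 × C (aromatic): no H
  2 × O: no H
  1 × C: 3 H
  1 × C: 1 H
  1 × C: no H
  1 × F: no H
  1 × N: 1 H
  1 × O (aromatic): no H
  1 × S: 1 H
  Total hydrogens = 18.
Molecular formula: C12H18FNO3S

C12H18FNO3S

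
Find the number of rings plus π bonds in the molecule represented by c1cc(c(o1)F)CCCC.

3

Molecular formula from the SMILES: C8H11FO.
DoU = (2C + 2 + N − H − X)/2 = (2·8 + 2 + 0 − 11 − 1)/2 = 6/2 = 3.
(Structurally: 1 ring(s) + 2 π bond(s) = 3.)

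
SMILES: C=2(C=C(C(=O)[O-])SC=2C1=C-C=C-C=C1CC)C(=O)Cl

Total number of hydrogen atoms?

10

Hydrogens are implicit in SMILES; fill each atom to its normal valence:
  5 × C (aromatic): 1 H each → 5
  5 × C (aromatic): no H
  2 × C: no H
  2 × O: no H
  1 × C: 3 H
  1 × C: 2 H
  1 × Cl: no H
  1 × O (charge -1): no H
  1 × S (aromatic): no H
  Total hydrogens = 10.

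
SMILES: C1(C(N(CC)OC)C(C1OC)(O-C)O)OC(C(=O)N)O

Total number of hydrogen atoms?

22

Hydrogens are implicit in SMILES; fill each atom to its normal valence:
  5 × O: no H
  4 × C: 3 H each → 12
  4 × C: 1 H each → 4
  2 × C: no H
  2 × O: 1 H each → 2
  1 × C: 2 H
  1 × N: 2 H
  1 × N: no H
  Total hydrogens = 22.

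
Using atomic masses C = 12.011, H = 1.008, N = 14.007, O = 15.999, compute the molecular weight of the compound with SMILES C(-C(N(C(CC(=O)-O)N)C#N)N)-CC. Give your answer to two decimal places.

200.24

Molecular formula: C8H16N4O2.
M = 8×12.011 + 16×1.008 + 4×14.007 + 2×15.999 = 200.24 g/mol.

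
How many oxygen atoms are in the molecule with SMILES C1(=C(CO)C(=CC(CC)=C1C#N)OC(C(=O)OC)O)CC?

The symbol for oxygen appears 5 times in the SMILES.

5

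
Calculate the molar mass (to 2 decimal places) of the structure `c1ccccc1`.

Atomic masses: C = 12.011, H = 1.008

78.11

Molecular formula: C6H6.
M = 6×12.011 + 6×1.008 = 78.11 g/mol.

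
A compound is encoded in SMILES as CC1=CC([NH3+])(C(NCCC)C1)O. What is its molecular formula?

Heavy atoms from the SMILES: 9 C, 2 N, 1 O.
Implicit hydrogens by atom environment:
  3 × C: 2 H each → 6
  2 × C: 3 H each → 6
  2 × C: 1 H each → 2
  2 × C: no H
  1 × N (charge +1): 3 H
  1 × N: 1 H
  1 × O: 1 H
  Total hydrogens = 19.
Net charge +1.
Molecular formula: C9H19N2O+

C9H19N2O+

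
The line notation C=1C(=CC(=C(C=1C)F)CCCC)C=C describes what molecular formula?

Heavy atoms from the SMILES: 13 C, 1 F.
Implicit hydrogens by atom environment:
  4 × C: 2 H each → 8
  4 × C (aromatic): no H
  2 × C: 3 H each → 6
  2 × C (aromatic): 1 H each → 2
  1 × C: 1 H
  1 × F: no H
  Total hydrogens = 17.
Molecular formula: C13H17F

C13H17F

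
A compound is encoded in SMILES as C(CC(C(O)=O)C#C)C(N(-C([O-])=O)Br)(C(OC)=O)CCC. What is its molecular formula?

C13H17BrNO6-

Heavy atoms from the SMILES: 1 Br, 13 C, 1 N, 6 O.
Implicit hydrogens by atom environment:
  5 × C: no H
  4 × C: 2 H each → 8
  4 × O: no H
  2 × C: 3 H each → 6
  2 × C: 1 H each → 2
  1 × Br: no H
  1 × N: no H
  1 × O: 1 H
  1 × O (charge -1): no H
  Total hydrogens = 17.
Net charge -1.
Molecular formula: C13H17BrNO6-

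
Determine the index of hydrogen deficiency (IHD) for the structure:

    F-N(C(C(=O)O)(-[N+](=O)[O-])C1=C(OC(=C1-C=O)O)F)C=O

Molecular formula from the SMILES: C8H4F2N2O8.
DoU = (2C + 2 + N − H − X)/2 = (2·8 + 2 + 2 − 4 − 2)/2 = 14/2 = 7.
(Structurally: 1 ring(s) + 6 π bond(s) = 7.)

7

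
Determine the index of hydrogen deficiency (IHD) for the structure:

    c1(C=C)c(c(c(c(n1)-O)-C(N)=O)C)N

6

Molecular formula from the SMILES: C9H11N3O2.
DoU = (2C + 2 + N − H − X)/2 = (2·9 + 2 + 3 − 11 − 0)/2 = 12/2 = 6.
(Structurally: 1 ring(s) + 5 π bond(s) = 6.)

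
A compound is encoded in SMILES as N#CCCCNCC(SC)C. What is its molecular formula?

C8H16N2S

Heavy atoms from the SMILES: 8 C, 2 N, 1 S.
Implicit hydrogens by atom environment:
  4 × C: 2 H each → 8
  2 × C: 3 H each → 6
  1 × C: 1 H
  1 × C: no H
  1 × N: 1 H
  1 × N: no H
  1 × S: no H
  Total hydrogens = 16.
Molecular formula: C8H16N2S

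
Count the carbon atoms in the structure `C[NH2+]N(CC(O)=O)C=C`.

The symbol for carbon appears 5 times in the SMILES.

5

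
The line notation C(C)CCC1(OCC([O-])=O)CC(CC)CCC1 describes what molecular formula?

Heavy atoms from the SMILES: 14 C, 3 O.
Implicit hydrogens by atom environment:
  9 × C: 2 H each → 18
  2 × C: 3 H each → 6
  2 × C: no H
  2 × O: no H
  1 × C: 1 H
  1 × O (charge -1): no H
  Total hydrogens = 25.
Net charge -1.
Molecular formula: C14H25O3-

C14H25O3-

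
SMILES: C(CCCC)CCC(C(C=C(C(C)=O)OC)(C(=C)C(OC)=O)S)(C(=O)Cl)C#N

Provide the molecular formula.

C20H28ClNO5S

Heavy atoms from the SMILES: 20 C, 1 Cl, 1 N, 5 O, 1 S.
Implicit hydrogens by atom environment:
  8 × C: no H
  7 × C: 2 H each → 14
  5 × O: no H
  4 × C: 3 H each → 12
  1 × C: 1 H
  1 × Cl: no H
  1 × N: no H
  1 × S: 1 H
  Total hydrogens = 28.
Molecular formula: C20H28ClNO5S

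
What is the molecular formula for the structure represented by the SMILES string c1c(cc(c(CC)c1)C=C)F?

Heavy atoms from the SMILES: 10 C, 1 F.
Implicit hydrogens by atom environment:
  3 × C (aromatic): 1 H each → 3
  3 × C (aromatic): no H
  2 × C: 2 H each → 4
  1 × C: 3 H
  1 × C: 1 H
  1 × F: no H
  Total hydrogens = 11.
Molecular formula: C10H11F

C10H11F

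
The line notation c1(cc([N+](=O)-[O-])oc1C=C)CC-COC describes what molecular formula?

Heavy atoms from the SMILES: 10 C, 1 N, 4 O.
Implicit hydrogens by atom environment:
  4 × C: 2 H each → 8
  3 × C (aromatic): no H
  2 × O: no H
  1 × C: 3 H
  1 × C (aromatic): 1 H
  1 × C: 1 H
  1 × N (charge +1): no H
  1 × O (aromatic): no H
  1 × O (charge -1): no H
  Total hydrogens = 13.
Molecular formula: C10H13NO4

C10H13NO4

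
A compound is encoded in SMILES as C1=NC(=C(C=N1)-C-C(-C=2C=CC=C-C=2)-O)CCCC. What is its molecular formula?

Heavy atoms from the SMILES: 16 C, 2 N, 1 O.
Implicit hydrogens by atom environment:
  7 × C (aromatic): 1 H each → 7
  4 × C: 2 H each → 8
  3 × C (aromatic): no H
  2 × N (aromatic): no H
  1 × C: 3 H
  1 × C: 1 H
  1 × O: 1 H
  Total hydrogens = 20.
Molecular formula: C16H20N2O

C16H20N2O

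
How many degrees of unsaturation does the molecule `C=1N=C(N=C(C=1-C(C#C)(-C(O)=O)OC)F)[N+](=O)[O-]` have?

Molecular formula from the SMILES: C9H6FN3O5.
DoU = (2C + 2 + N − H − X)/2 = (2·9 + 2 + 3 − 6 − 1)/2 = 16/2 = 8.
(Structurally: 1 ring(s) + 7 π bond(s) = 8.)

8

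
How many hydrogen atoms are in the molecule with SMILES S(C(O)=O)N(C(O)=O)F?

2

Hydrogens are implicit in SMILES; fill each atom to its normal valence:
  2 × C: no H
  2 × O: 1 H each → 2
  2 × O: no H
  1 × F: no H
  1 × N: no H
  1 × S: no H
  Total hydrogens = 2.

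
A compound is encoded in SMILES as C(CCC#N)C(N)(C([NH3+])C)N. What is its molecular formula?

C7H17N4+

Heavy atoms from the SMILES: 7 C, 4 N.
Implicit hydrogens by atom environment:
  3 × C: 2 H each → 6
  2 × C: no H
  2 × N: 2 H each → 4
  1 × C: 3 H
  1 × C: 1 H
  1 × N (charge +1): 3 H
  1 × N: no H
  Total hydrogens = 17.
Net charge +1.
Molecular formula: C7H17N4+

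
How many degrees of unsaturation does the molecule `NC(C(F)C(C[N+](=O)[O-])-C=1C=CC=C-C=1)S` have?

Molecular formula from the SMILES: C10H13FN2O2S.
DoU = (2C + 2 + N − H − X)/2 = (2·10 + 2 + 2 − 13 − 1)/2 = 10/2 = 5.
(Structurally: 1 ring(s) + 4 π bond(s) = 5.)

5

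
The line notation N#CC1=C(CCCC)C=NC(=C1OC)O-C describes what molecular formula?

C12H16N2O2

Heavy atoms from the SMILES: 12 C, 2 N, 2 O.
Implicit hydrogens by atom environment:
  4 × C (aromatic): no H
  3 × C: 3 H each → 9
  3 × C: 2 H each → 6
  2 × O: no H
  1 × C (aromatic): 1 H
  1 × C: no H
  1 × N (aromatic): no H
  1 × N: no H
  Total hydrogens = 16.
Molecular formula: C12H16N2O2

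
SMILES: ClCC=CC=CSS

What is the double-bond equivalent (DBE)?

Molecular formula from the SMILES: C5H7ClS2.
DoU = (2C + 2 + N − H − X)/2 = (2·5 + 2 + 0 − 7 − 1)/2 = 4/2 = 2.
(Structurally: 0 ring(s) + 2 π bond(s) = 2.)

2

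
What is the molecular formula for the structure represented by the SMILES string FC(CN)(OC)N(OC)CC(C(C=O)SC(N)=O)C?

Heavy atoms from the SMILES: 10 C, 1 F, 3 N, 4 O, 1 S.
Implicit hydrogens by atom environment:
  4 × O: no H
  3 × C: 3 H each → 9
  3 × C: 1 H each → 3
  2 × C: 2 H each → 4
  2 × C: no H
  2 × N: 2 H each → 4
  1 × F: no H
  1 × N: no H
  1 × S: no H
  Total hydrogens = 20.
Molecular formula: C10H20FN3O4S

C10H20FN3O4S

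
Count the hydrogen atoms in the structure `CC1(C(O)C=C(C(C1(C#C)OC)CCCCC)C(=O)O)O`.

24

Hydrogens are implicit in SMILES; fill each atom to its normal valence:
  5 × C: no H
  4 × C: 2 H each → 8
  4 × C: 1 H each → 4
  3 × C: 3 H each → 9
  3 × O: 1 H each → 3
  2 × O: no H
  Total hydrogens = 24.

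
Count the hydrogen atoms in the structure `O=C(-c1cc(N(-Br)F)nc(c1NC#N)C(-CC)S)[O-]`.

Hydrogens are implicit in SMILES; fill each atom to its normal valence:
  4 × C (aromatic): no H
  2 × C: no H
  2 × N: no H
  1 × Br: no H
  1 × C: 3 H
  1 × C: 2 H
  1 × C (aromatic): 1 H
  1 × C: 1 H
  1 × F: no H
  1 × N: 1 H
  1 × N (aromatic): no H
  1 × O: no H
  1 × O (charge -1): no H
  1 × S: 1 H
  Total hydrogens = 9.

9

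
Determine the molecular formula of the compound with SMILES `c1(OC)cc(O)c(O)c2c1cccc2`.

Heavy atoms from the SMILES: 11 C, 3 O.
Implicit hydrogens by atom environment:
  5 × C (aromatic): 1 H each → 5
  5 × C (aromatic): no H
  2 × O: 1 H each → 2
  1 × C: 3 H
  1 × O: no H
  Total hydrogens = 10.
Molecular formula: C11H10O3

C11H10O3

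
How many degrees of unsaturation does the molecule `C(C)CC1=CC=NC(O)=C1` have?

4

Molecular formula from the SMILES: C8H11NO.
DoU = (2C + 2 + N − H − X)/2 = (2·8 + 2 + 1 − 11 − 0)/2 = 8/2 = 4.
(Structurally: 1 ring(s) + 3 π bond(s) = 4.)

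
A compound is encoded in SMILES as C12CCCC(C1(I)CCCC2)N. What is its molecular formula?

C10H18IN

Heavy atoms from the SMILES: 10 C, 1 I, 1 N.
Implicit hydrogens by atom environment:
  7 × C: 2 H each → 14
  2 × C: 1 H each → 2
  1 × C: no H
  1 × I: no H
  1 × N: 2 H
  Total hydrogens = 18.
Molecular formula: C10H18IN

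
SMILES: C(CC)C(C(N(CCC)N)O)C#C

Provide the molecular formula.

C10H20N2O

Heavy atoms from the SMILES: 10 C, 2 N, 1 O.
Implicit hydrogens by atom environment:
  4 × C: 2 H each → 8
  3 × C: 1 H each → 3
  2 × C: 3 H each → 6
  1 × C: no H
  1 × N: 2 H
  1 × N: no H
  1 × O: 1 H
  Total hydrogens = 20.
Molecular formula: C10H20N2O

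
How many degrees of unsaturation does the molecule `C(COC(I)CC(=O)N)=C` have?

Molecular formula from the SMILES: C6H10INO2.
DoU = (2C + 2 + N − H − X)/2 = (2·6 + 2 + 1 − 10 − 1)/2 = 4/2 = 2.
(Structurally: 0 ring(s) + 2 π bond(s) = 2.)

2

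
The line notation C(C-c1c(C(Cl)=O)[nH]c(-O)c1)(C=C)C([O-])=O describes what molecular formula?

C10H9ClNO4-

Heavy atoms from the SMILES: 10 C, 1 Cl, 1 N, 4 O.
Implicit hydrogens by atom environment:
  3 × C (aromatic): no H
  2 × C: 2 H each → 4
  2 × C: 1 H each → 2
  2 × C: no H
  2 × O: no H
  1 × C (aromatic): 1 H
  1 × Cl: no H
  1 × N (aromatic): 1 H
  1 × O: 1 H
  1 × O (charge -1): no H
  Total hydrogens = 9.
Net charge -1.
Molecular formula: C10H9ClNO4-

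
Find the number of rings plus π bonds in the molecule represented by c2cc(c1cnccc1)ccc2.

Molecular formula from the SMILES: C11H9N.
DoU = (2C + 2 + N − H − X)/2 = (2·11 + 2 + 1 − 9 − 0)/2 = 16/2 = 8.
(Structurally: 2 ring(s) + 6 π bond(s) = 8.)

8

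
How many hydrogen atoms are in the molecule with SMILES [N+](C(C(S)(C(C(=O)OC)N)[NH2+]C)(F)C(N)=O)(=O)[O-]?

14

Hydrogens are implicit in SMILES; fill each atom to its normal valence:
  4 × C: no H
  4 × O: no H
  2 × C: 3 H each → 6
  2 × N: 2 H each → 4
  1 × C: 1 H
  1 × F: no H
  1 × N (charge +1): 2 H
  1 × N (charge +1): no H
  1 × O (charge -1): no H
  1 × S: 1 H
  Total hydrogens = 14.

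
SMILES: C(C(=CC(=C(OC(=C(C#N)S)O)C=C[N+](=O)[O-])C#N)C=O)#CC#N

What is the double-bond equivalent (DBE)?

Molecular formula from the SMILES: C14H6N4O5S.
DoU = (2C + 2 + N − H − X)/2 = (2·14 + 2 + 4 − 6 − 0)/2 = 28/2 = 14.
(Structurally: 0 ring(s) + 14 π bond(s) = 14.)

14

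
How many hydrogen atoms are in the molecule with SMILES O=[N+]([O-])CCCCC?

11

Hydrogens are implicit in SMILES; fill each atom to its normal valence:
  4 × C: 2 H each → 8
  1 × C: 3 H
  1 × N (charge +1): no H
  1 × O: no H
  1 × O (charge -1): no H
  Total hydrogens = 11.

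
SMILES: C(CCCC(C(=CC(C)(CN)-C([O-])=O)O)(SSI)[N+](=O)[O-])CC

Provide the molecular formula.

Heavy atoms from the SMILES: 13 C, 1 I, 2 N, 5 O, 2 S.
Implicit hydrogens by atom environment:
  6 × C: 2 H each → 12
  4 × C: no H
  2 × C: 3 H each → 6
  2 × O: no H
  2 × O (charge -1): no H
  2 × S: no H
  1 × C: 1 H
  1 × I: no H
  1 × N: 2 H
  1 × N (charge +1): no H
  1 × O: 1 H
  Total hydrogens = 22.
Net charge -1.
Molecular formula: C13H22IN2O5S2-

C13H22IN2O5S2-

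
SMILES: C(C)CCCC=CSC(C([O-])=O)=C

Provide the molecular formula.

Heavy atoms from the SMILES: 10 C, 2 O, 1 S.
Implicit hydrogens by atom environment:
  5 × C: 2 H each → 10
  2 × C: 1 H each → 2
  2 × C: no H
  1 × C: 3 H
  1 × O: no H
  1 × O (charge -1): no H
  1 × S: no H
  Total hydrogens = 15.
Net charge -1.
Molecular formula: C10H15O2S-

C10H15O2S-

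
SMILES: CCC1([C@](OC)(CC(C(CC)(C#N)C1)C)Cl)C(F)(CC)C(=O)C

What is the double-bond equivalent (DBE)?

Molecular formula from the SMILES: C18H29ClFNO2.
DoU = (2C + 2 + N − H − X)/2 = (2·18 + 2 + 1 − 29 − 2)/2 = 8/2 = 4.
(Structurally: 1 ring(s) + 3 π bond(s) = 4.)

4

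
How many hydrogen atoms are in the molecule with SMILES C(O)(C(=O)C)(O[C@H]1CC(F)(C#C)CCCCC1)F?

18

Hydrogens are implicit in SMILES; fill each atom to its normal valence:
  6 × C: 2 H each → 12
  4 × C: no H
  2 × C: 1 H each → 2
  2 × F: no H
  2 × O: no H
  1 × C: 3 H
  1 × O: 1 H
  Total hydrogens = 18.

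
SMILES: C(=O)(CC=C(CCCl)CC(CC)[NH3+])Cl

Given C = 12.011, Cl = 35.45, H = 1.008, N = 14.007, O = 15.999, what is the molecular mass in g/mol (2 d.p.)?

Molecular formula: C10H18Cl2NO+.
M = 10×12.011 + 2×35.45 + 18×1.008 + 1×14.007 + 1×15.999 = 239.16 g/mol.

239.16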